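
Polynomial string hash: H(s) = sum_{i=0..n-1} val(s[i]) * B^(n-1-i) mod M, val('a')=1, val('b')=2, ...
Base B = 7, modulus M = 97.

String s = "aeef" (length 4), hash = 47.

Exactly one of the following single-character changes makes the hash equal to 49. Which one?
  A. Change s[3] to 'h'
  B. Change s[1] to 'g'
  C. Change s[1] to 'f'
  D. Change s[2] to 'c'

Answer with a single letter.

Answer: A

Derivation:
Option A: s[3]='f'->'h', delta=(8-6)*7^0 mod 97 = 2, hash=47+2 mod 97 = 49 <-- target
Option B: s[1]='e'->'g', delta=(7-5)*7^2 mod 97 = 1, hash=47+1 mod 97 = 48
Option C: s[1]='e'->'f', delta=(6-5)*7^2 mod 97 = 49, hash=47+49 mod 97 = 96
Option D: s[2]='e'->'c', delta=(3-5)*7^1 mod 97 = 83, hash=47+83 mod 97 = 33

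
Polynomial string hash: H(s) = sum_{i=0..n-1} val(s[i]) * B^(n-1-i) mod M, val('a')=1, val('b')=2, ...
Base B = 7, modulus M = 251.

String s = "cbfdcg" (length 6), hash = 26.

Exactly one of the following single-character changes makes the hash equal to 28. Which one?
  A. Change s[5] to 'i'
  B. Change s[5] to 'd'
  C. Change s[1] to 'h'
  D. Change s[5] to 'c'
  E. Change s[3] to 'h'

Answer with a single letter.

Option A: s[5]='g'->'i', delta=(9-7)*7^0 mod 251 = 2, hash=26+2 mod 251 = 28 <-- target
Option B: s[5]='g'->'d', delta=(4-7)*7^0 mod 251 = 248, hash=26+248 mod 251 = 23
Option C: s[1]='b'->'h', delta=(8-2)*7^4 mod 251 = 99, hash=26+99 mod 251 = 125
Option D: s[5]='g'->'c', delta=(3-7)*7^0 mod 251 = 247, hash=26+247 mod 251 = 22
Option E: s[3]='d'->'h', delta=(8-4)*7^2 mod 251 = 196, hash=26+196 mod 251 = 222

Answer: A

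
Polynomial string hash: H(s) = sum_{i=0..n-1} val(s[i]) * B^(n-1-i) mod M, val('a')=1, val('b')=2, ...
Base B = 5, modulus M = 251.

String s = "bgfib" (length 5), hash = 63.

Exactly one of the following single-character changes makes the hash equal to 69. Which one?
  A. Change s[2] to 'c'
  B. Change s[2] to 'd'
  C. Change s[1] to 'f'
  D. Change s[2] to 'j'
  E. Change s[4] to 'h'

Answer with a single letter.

Answer: E

Derivation:
Option A: s[2]='f'->'c', delta=(3-6)*5^2 mod 251 = 176, hash=63+176 mod 251 = 239
Option B: s[2]='f'->'d', delta=(4-6)*5^2 mod 251 = 201, hash=63+201 mod 251 = 13
Option C: s[1]='g'->'f', delta=(6-7)*5^3 mod 251 = 126, hash=63+126 mod 251 = 189
Option D: s[2]='f'->'j', delta=(10-6)*5^2 mod 251 = 100, hash=63+100 mod 251 = 163
Option E: s[4]='b'->'h', delta=(8-2)*5^0 mod 251 = 6, hash=63+6 mod 251 = 69 <-- target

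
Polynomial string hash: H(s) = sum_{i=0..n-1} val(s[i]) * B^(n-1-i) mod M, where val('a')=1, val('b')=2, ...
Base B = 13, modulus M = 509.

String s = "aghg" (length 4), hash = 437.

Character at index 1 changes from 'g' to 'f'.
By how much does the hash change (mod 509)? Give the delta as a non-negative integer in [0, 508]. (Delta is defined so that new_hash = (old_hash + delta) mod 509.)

Delta formula: (val(new) - val(old)) * B^(n-1-k) mod M
  val('f') - val('g') = 6 - 7 = -1
  B^(n-1-k) = 13^2 mod 509 = 169
  Delta = -1 * 169 mod 509 = 340

Answer: 340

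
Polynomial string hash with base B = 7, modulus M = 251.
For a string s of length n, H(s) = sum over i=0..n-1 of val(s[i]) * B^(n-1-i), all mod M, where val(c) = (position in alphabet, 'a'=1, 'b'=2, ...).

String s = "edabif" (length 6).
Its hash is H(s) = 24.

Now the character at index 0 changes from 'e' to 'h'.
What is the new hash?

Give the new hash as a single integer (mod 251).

Answer: 245

Derivation:
val('e') = 5, val('h') = 8
Position k = 0, exponent = n-1-k = 5
B^5 mod M = 7^5 mod 251 = 241
Delta = (8 - 5) * 241 mod 251 = 221
New hash = (24 + 221) mod 251 = 245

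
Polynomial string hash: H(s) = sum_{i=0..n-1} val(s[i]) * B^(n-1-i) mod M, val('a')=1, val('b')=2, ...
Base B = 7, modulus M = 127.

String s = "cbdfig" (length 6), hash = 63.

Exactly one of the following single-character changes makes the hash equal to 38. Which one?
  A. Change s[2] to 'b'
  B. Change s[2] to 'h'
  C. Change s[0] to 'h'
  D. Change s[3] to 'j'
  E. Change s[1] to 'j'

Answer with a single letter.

Answer: B

Derivation:
Option A: s[2]='d'->'b', delta=(2-4)*7^3 mod 127 = 76, hash=63+76 mod 127 = 12
Option B: s[2]='d'->'h', delta=(8-4)*7^3 mod 127 = 102, hash=63+102 mod 127 = 38 <-- target
Option C: s[0]='c'->'h', delta=(8-3)*7^5 mod 127 = 88, hash=63+88 mod 127 = 24
Option D: s[3]='f'->'j', delta=(10-6)*7^2 mod 127 = 69, hash=63+69 mod 127 = 5
Option E: s[1]='b'->'j', delta=(10-2)*7^4 mod 127 = 31, hash=63+31 mod 127 = 94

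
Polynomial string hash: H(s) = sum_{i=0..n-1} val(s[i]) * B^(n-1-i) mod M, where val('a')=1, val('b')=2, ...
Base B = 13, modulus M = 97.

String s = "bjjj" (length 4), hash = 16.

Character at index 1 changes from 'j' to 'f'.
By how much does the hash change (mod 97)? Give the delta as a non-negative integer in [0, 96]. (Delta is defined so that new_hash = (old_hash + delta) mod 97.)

Answer: 3

Derivation:
Delta formula: (val(new) - val(old)) * B^(n-1-k) mod M
  val('f') - val('j') = 6 - 10 = -4
  B^(n-1-k) = 13^2 mod 97 = 72
  Delta = -4 * 72 mod 97 = 3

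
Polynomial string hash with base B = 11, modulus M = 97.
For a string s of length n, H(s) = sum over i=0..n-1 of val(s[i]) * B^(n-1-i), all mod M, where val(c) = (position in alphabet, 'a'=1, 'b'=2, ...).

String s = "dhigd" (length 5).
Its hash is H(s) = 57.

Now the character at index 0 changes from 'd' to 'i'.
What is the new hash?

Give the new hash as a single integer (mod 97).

Answer: 27

Derivation:
val('d') = 4, val('i') = 9
Position k = 0, exponent = n-1-k = 4
B^4 mod M = 11^4 mod 97 = 91
Delta = (9 - 4) * 91 mod 97 = 67
New hash = (57 + 67) mod 97 = 27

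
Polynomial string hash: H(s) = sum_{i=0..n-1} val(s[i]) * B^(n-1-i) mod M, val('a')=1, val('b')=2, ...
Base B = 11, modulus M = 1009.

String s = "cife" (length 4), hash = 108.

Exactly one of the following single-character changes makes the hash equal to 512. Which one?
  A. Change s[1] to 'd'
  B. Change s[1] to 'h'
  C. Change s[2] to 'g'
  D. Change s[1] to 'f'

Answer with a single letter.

Answer: A

Derivation:
Option A: s[1]='i'->'d', delta=(4-9)*11^2 mod 1009 = 404, hash=108+404 mod 1009 = 512 <-- target
Option B: s[1]='i'->'h', delta=(8-9)*11^2 mod 1009 = 888, hash=108+888 mod 1009 = 996
Option C: s[2]='f'->'g', delta=(7-6)*11^1 mod 1009 = 11, hash=108+11 mod 1009 = 119
Option D: s[1]='i'->'f', delta=(6-9)*11^2 mod 1009 = 646, hash=108+646 mod 1009 = 754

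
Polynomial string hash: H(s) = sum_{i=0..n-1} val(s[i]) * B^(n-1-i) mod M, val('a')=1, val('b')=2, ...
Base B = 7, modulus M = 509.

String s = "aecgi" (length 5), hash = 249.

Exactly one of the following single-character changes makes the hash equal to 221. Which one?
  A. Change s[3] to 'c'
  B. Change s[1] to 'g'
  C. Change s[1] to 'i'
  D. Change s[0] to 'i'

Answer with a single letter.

Option A: s[3]='g'->'c', delta=(3-7)*7^1 mod 509 = 481, hash=249+481 mod 509 = 221 <-- target
Option B: s[1]='e'->'g', delta=(7-5)*7^3 mod 509 = 177, hash=249+177 mod 509 = 426
Option C: s[1]='e'->'i', delta=(9-5)*7^3 mod 509 = 354, hash=249+354 mod 509 = 94
Option D: s[0]='a'->'i', delta=(9-1)*7^4 mod 509 = 375, hash=249+375 mod 509 = 115

Answer: A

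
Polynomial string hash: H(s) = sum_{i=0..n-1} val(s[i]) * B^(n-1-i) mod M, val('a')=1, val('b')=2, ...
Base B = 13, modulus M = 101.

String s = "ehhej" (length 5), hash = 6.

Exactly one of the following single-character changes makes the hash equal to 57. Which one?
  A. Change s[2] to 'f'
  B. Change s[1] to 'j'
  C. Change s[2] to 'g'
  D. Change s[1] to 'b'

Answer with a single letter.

Answer: B

Derivation:
Option A: s[2]='h'->'f', delta=(6-8)*13^2 mod 101 = 66, hash=6+66 mod 101 = 72
Option B: s[1]='h'->'j', delta=(10-8)*13^3 mod 101 = 51, hash=6+51 mod 101 = 57 <-- target
Option C: s[2]='h'->'g', delta=(7-8)*13^2 mod 101 = 33, hash=6+33 mod 101 = 39
Option D: s[1]='h'->'b', delta=(2-8)*13^3 mod 101 = 49, hash=6+49 mod 101 = 55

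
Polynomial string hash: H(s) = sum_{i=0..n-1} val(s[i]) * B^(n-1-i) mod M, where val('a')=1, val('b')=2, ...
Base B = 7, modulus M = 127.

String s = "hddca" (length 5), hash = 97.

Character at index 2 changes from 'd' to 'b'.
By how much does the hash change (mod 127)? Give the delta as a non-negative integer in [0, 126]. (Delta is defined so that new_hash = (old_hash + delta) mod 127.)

Answer: 29

Derivation:
Delta formula: (val(new) - val(old)) * B^(n-1-k) mod M
  val('b') - val('d') = 2 - 4 = -2
  B^(n-1-k) = 7^2 mod 127 = 49
  Delta = -2 * 49 mod 127 = 29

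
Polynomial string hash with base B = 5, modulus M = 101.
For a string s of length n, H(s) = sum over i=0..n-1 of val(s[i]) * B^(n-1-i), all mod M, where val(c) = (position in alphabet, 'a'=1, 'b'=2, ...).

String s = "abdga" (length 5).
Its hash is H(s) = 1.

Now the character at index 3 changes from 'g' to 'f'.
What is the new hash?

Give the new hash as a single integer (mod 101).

Answer: 97

Derivation:
val('g') = 7, val('f') = 6
Position k = 3, exponent = n-1-k = 1
B^1 mod M = 5^1 mod 101 = 5
Delta = (6 - 7) * 5 mod 101 = 96
New hash = (1 + 96) mod 101 = 97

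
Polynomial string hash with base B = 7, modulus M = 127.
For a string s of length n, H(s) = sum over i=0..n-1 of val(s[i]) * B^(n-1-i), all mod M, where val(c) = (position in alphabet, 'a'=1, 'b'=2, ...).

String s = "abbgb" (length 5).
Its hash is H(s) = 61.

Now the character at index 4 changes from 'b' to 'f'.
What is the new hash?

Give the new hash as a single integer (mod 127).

Answer: 65

Derivation:
val('b') = 2, val('f') = 6
Position k = 4, exponent = n-1-k = 0
B^0 mod M = 7^0 mod 127 = 1
Delta = (6 - 2) * 1 mod 127 = 4
New hash = (61 + 4) mod 127 = 65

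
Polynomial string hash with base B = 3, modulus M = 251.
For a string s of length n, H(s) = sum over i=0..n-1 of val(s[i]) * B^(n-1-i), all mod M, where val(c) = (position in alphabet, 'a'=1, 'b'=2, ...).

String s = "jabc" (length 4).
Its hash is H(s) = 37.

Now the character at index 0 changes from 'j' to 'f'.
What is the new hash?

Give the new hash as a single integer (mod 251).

val('j') = 10, val('f') = 6
Position k = 0, exponent = n-1-k = 3
B^3 mod M = 3^3 mod 251 = 27
Delta = (6 - 10) * 27 mod 251 = 143
New hash = (37 + 143) mod 251 = 180

Answer: 180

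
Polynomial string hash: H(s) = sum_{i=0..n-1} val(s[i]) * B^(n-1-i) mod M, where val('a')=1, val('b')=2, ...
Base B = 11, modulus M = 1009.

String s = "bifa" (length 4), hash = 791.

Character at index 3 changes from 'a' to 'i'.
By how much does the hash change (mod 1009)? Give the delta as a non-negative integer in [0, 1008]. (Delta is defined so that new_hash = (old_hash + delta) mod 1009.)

Answer: 8

Derivation:
Delta formula: (val(new) - val(old)) * B^(n-1-k) mod M
  val('i') - val('a') = 9 - 1 = 8
  B^(n-1-k) = 11^0 mod 1009 = 1
  Delta = 8 * 1 mod 1009 = 8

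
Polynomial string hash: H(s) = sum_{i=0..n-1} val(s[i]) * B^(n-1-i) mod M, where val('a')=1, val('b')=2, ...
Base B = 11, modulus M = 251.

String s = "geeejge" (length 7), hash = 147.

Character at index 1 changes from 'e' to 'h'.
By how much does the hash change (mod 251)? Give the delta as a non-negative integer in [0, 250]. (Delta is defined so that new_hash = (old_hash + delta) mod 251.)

Delta formula: (val(new) - val(old)) * B^(n-1-k) mod M
  val('h') - val('e') = 8 - 5 = 3
  B^(n-1-k) = 11^5 mod 251 = 160
  Delta = 3 * 160 mod 251 = 229

Answer: 229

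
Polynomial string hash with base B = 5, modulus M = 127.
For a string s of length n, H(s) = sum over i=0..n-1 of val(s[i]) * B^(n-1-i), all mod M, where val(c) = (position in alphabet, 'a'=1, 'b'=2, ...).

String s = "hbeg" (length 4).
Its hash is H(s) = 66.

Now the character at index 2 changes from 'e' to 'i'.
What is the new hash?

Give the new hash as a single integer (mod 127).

val('e') = 5, val('i') = 9
Position k = 2, exponent = n-1-k = 1
B^1 mod M = 5^1 mod 127 = 5
Delta = (9 - 5) * 5 mod 127 = 20
New hash = (66 + 20) mod 127 = 86

Answer: 86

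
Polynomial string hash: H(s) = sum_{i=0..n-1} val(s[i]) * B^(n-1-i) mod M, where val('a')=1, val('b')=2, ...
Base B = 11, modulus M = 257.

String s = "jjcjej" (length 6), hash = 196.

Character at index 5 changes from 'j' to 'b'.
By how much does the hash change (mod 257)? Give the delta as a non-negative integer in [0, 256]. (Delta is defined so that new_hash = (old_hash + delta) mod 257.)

Answer: 249

Derivation:
Delta formula: (val(new) - val(old)) * B^(n-1-k) mod M
  val('b') - val('j') = 2 - 10 = -8
  B^(n-1-k) = 11^0 mod 257 = 1
  Delta = -8 * 1 mod 257 = 249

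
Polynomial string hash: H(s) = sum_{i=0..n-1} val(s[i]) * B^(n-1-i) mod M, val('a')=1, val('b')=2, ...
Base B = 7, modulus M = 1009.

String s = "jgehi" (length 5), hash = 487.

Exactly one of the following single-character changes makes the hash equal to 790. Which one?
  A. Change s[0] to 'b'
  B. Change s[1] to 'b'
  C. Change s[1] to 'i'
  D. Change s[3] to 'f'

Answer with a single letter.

Answer: B

Derivation:
Option A: s[0]='j'->'b', delta=(2-10)*7^4 mod 1009 = 972, hash=487+972 mod 1009 = 450
Option B: s[1]='g'->'b', delta=(2-7)*7^3 mod 1009 = 303, hash=487+303 mod 1009 = 790 <-- target
Option C: s[1]='g'->'i', delta=(9-7)*7^3 mod 1009 = 686, hash=487+686 mod 1009 = 164
Option D: s[3]='h'->'f', delta=(6-8)*7^1 mod 1009 = 995, hash=487+995 mod 1009 = 473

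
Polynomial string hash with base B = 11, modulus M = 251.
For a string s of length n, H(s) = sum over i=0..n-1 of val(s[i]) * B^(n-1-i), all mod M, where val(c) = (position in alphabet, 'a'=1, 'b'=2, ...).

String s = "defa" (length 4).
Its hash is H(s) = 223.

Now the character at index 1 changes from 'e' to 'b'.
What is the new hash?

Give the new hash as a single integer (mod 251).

val('e') = 5, val('b') = 2
Position k = 1, exponent = n-1-k = 2
B^2 mod M = 11^2 mod 251 = 121
Delta = (2 - 5) * 121 mod 251 = 139
New hash = (223 + 139) mod 251 = 111

Answer: 111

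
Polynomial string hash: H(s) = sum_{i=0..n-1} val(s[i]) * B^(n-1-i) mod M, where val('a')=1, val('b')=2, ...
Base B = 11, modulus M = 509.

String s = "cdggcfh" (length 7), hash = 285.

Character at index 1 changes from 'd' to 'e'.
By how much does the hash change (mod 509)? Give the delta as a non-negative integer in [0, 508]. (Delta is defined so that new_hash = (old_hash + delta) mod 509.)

Delta formula: (val(new) - val(old)) * B^(n-1-k) mod M
  val('e') - val('d') = 5 - 4 = 1
  B^(n-1-k) = 11^5 mod 509 = 207
  Delta = 1 * 207 mod 509 = 207

Answer: 207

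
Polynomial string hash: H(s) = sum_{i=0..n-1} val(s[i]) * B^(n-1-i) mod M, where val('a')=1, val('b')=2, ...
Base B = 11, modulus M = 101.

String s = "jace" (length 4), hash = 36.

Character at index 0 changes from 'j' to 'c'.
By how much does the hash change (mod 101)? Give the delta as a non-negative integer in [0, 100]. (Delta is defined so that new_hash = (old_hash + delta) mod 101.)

Answer: 76

Derivation:
Delta formula: (val(new) - val(old)) * B^(n-1-k) mod M
  val('c') - val('j') = 3 - 10 = -7
  B^(n-1-k) = 11^3 mod 101 = 18
  Delta = -7 * 18 mod 101 = 76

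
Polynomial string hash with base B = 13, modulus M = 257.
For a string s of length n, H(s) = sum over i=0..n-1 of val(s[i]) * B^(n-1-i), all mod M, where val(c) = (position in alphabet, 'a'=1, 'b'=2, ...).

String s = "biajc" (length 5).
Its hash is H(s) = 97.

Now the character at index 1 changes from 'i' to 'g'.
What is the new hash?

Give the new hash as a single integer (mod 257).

Answer: 72

Derivation:
val('i') = 9, val('g') = 7
Position k = 1, exponent = n-1-k = 3
B^3 mod M = 13^3 mod 257 = 141
Delta = (7 - 9) * 141 mod 257 = 232
New hash = (97 + 232) mod 257 = 72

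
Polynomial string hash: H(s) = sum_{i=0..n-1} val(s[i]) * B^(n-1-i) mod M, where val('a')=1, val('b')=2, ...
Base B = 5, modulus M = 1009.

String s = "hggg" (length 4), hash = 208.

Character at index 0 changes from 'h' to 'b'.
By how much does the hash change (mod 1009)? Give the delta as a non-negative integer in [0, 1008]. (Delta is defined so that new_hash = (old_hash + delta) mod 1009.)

Delta formula: (val(new) - val(old)) * B^(n-1-k) mod M
  val('b') - val('h') = 2 - 8 = -6
  B^(n-1-k) = 5^3 mod 1009 = 125
  Delta = -6 * 125 mod 1009 = 259

Answer: 259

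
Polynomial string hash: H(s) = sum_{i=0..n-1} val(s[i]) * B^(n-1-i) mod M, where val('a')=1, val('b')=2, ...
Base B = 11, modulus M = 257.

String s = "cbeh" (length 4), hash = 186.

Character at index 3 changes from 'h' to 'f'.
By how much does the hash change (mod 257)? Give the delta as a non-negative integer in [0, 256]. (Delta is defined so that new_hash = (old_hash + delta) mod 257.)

Answer: 255

Derivation:
Delta formula: (val(new) - val(old)) * B^(n-1-k) mod M
  val('f') - val('h') = 6 - 8 = -2
  B^(n-1-k) = 11^0 mod 257 = 1
  Delta = -2 * 1 mod 257 = 255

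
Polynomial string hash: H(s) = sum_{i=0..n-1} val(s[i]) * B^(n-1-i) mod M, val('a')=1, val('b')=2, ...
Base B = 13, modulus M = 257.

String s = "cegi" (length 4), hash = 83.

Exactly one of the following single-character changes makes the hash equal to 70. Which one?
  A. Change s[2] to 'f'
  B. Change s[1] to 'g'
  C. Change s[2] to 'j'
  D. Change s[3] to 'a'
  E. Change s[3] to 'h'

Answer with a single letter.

Answer: A

Derivation:
Option A: s[2]='g'->'f', delta=(6-7)*13^1 mod 257 = 244, hash=83+244 mod 257 = 70 <-- target
Option B: s[1]='e'->'g', delta=(7-5)*13^2 mod 257 = 81, hash=83+81 mod 257 = 164
Option C: s[2]='g'->'j', delta=(10-7)*13^1 mod 257 = 39, hash=83+39 mod 257 = 122
Option D: s[3]='i'->'a', delta=(1-9)*13^0 mod 257 = 249, hash=83+249 mod 257 = 75
Option E: s[3]='i'->'h', delta=(8-9)*13^0 mod 257 = 256, hash=83+256 mod 257 = 82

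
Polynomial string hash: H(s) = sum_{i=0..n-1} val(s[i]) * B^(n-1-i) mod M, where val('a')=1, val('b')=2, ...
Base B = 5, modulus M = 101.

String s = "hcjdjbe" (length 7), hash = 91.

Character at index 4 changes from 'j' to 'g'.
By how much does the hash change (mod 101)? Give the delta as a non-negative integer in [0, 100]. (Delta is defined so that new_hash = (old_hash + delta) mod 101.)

Delta formula: (val(new) - val(old)) * B^(n-1-k) mod M
  val('g') - val('j') = 7 - 10 = -3
  B^(n-1-k) = 5^2 mod 101 = 25
  Delta = -3 * 25 mod 101 = 26

Answer: 26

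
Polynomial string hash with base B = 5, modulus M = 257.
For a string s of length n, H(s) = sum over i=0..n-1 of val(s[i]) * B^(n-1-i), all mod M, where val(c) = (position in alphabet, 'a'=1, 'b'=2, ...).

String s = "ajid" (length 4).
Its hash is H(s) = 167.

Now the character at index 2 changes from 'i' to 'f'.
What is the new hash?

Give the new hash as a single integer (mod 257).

Answer: 152

Derivation:
val('i') = 9, val('f') = 6
Position k = 2, exponent = n-1-k = 1
B^1 mod M = 5^1 mod 257 = 5
Delta = (6 - 9) * 5 mod 257 = 242
New hash = (167 + 242) mod 257 = 152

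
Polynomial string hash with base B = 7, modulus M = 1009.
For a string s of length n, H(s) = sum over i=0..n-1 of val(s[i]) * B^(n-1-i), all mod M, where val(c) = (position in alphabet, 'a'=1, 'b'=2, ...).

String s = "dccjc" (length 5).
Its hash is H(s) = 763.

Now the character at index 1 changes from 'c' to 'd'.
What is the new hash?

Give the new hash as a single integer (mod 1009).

Answer: 97

Derivation:
val('c') = 3, val('d') = 4
Position k = 1, exponent = n-1-k = 3
B^3 mod M = 7^3 mod 1009 = 343
Delta = (4 - 3) * 343 mod 1009 = 343
New hash = (763 + 343) mod 1009 = 97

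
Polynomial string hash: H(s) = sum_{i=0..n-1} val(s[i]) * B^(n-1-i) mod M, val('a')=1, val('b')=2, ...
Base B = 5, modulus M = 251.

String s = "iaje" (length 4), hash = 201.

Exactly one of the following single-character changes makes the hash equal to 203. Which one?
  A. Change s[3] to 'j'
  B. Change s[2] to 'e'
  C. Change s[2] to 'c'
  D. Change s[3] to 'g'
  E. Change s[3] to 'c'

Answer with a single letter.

Answer: D

Derivation:
Option A: s[3]='e'->'j', delta=(10-5)*5^0 mod 251 = 5, hash=201+5 mod 251 = 206
Option B: s[2]='j'->'e', delta=(5-10)*5^1 mod 251 = 226, hash=201+226 mod 251 = 176
Option C: s[2]='j'->'c', delta=(3-10)*5^1 mod 251 = 216, hash=201+216 mod 251 = 166
Option D: s[3]='e'->'g', delta=(7-5)*5^0 mod 251 = 2, hash=201+2 mod 251 = 203 <-- target
Option E: s[3]='e'->'c', delta=(3-5)*5^0 mod 251 = 249, hash=201+249 mod 251 = 199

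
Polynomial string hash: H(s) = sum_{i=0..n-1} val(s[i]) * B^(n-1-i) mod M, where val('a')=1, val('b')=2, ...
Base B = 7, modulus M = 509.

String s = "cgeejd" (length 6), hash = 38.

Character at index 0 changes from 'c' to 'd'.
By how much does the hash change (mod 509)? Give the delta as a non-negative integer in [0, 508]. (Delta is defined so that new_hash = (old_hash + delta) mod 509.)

Delta formula: (val(new) - val(old)) * B^(n-1-k) mod M
  val('d') - val('c') = 4 - 3 = 1
  B^(n-1-k) = 7^5 mod 509 = 10
  Delta = 1 * 10 mod 509 = 10

Answer: 10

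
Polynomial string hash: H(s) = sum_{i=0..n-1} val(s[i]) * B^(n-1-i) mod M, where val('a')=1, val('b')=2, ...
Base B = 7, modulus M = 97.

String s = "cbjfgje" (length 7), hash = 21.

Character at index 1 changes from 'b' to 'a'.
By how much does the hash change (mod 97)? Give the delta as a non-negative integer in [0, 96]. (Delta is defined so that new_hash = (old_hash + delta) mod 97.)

Answer: 71

Derivation:
Delta formula: (val(new) - val(old)) * B^(n-1-k) mod M
  val('a') - val('b') = 1 - 2 = -1
  B^(n-1-k) = 7^5 mod 97 = 26
  Delta = -1 * 26 mod 97 = 71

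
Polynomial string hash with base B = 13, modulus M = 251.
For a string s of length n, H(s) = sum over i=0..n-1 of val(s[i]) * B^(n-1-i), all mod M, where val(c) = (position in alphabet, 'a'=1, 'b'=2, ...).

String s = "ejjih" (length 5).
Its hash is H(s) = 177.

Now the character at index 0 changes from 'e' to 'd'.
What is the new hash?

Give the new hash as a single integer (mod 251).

val('e') = 5, val('d') = 4
Position k = 0, exponent = n-1-k = 4
B^4 mod M = 13^4 mod 251 = 198
Delta = (4 - 5) * 198 mod 251 = 53
New hash = (177 + 53) mod 251 = 230

Answer: 230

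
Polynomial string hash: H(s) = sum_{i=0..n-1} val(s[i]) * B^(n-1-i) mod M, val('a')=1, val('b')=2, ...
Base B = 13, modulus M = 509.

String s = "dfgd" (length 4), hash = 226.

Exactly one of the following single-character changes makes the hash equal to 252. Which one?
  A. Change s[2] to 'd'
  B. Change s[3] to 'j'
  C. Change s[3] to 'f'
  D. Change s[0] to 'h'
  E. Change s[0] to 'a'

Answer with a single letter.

Option A: s[2]='g'->'d', delta=(4-7)*13^1 mod 509 = 470, hash=226+470 mod 509 = 187
Option B: s[3]='d'->'j', delta=(10-4)*13^0 mod 509 = 6, hash=226+6 mod 509 = 232
Option C: s[3]='d'->'f', delta=(6-4)*13^0 mod 509 = 2, hash=226+2 mod 509 = 228
Option D: s[0]='d'->'h', delta=(8-4)*13^3 mod 509 = 135, hash=226+135 mod 509 = 361
Option E: s[0]='d'->'a', delta=(1-4)*13^3 mod 509 = 26, hash=226+26 mod 509 = 252 <-- target

Answer: E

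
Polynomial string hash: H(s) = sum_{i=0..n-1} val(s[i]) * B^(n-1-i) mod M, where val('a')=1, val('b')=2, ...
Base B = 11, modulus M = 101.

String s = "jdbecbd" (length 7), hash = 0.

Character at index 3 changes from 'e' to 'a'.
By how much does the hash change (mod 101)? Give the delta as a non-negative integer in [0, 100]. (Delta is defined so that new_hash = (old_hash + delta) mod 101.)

Answer: 29

Derivation:
Delta formula: (val(new) - val(old)) * B^(n-1-k) mod M
  val('a') - val('e') = 1 - 5 = -4
  B^(n-1-k) = 11^3 mod 101 = 18
  Delta = -4 * 18 mod 101 = 29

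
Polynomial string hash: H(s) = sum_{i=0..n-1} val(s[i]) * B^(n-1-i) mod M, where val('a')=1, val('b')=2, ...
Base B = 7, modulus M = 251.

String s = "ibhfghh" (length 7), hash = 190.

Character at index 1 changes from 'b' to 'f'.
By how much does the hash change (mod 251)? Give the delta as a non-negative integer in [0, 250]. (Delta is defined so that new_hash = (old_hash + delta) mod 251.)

Delta formula: (val(new) - val(old)) * B^(n-1-k) mod M
  val('f') - val('b') = 6 - 2 = 4
  B^(n-1-k) = 7^5 mod 251 = 241
  Delta = 4 * 241 mod 251 = 211

Answer: 211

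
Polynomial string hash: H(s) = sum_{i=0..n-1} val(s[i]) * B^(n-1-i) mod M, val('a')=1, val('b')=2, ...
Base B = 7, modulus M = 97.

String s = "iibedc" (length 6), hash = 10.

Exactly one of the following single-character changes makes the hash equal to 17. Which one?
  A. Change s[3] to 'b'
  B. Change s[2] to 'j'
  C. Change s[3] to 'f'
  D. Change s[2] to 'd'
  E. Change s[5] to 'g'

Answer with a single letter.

Option A: s[3]='e'->'b', delta=(2-5)*7^2 mod 97 = 47, hash=10+47 mod 97 = 57
Option B: s[2]='b'->'j', delta=(10-2)*7^3 mod 97 = 28, hash=10+28 mod 97 = 38
Option C: s[3]='e'->'f', delta=(6-5)*7^2 mod 97 = 49, hash=10+49 mod 97 = 59
Option D: s[2]='b'->'d', delta=(4-2)*7^3 mod 97 = 7, hash=10+7 mod 97 = 17 <-- target
Option E: s[5]='c'->'g', delta=(7-3)*7^0 mod 97 = 4, hash=10+4 mod 97 = 14

Answer: D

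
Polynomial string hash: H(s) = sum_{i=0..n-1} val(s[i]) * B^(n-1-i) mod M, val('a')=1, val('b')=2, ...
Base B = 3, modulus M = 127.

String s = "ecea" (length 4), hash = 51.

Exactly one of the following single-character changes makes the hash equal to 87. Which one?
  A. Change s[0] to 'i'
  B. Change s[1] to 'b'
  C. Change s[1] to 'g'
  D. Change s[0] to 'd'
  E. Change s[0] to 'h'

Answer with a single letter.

Answer: C

Derivation:
Option A: s[0]='e'->'i', delta=(9-5)*3^3 mod 127 = 108, hash=51+108 mod 127 = 32
Option B: s[1]='c'->'b', delta=(2-3)*3^2 mod 127 = 118, hash=51+118 mod 127 = 42
Option C: s[1]='c'->'g', delta=(7-3)*3^2 mod 127 = 36, hash=51+36 mod 127 = 87 <-- target
Option D: s[0]='e'->'d', delta=(4-5)*3^3 mod 127 = 100, hash=51+100 mod 127 = 24
Option E: s[0]='e'->'h', delta=(8-5)*3^3 mod 127 = 81, hash=51+81 mod 127 = 5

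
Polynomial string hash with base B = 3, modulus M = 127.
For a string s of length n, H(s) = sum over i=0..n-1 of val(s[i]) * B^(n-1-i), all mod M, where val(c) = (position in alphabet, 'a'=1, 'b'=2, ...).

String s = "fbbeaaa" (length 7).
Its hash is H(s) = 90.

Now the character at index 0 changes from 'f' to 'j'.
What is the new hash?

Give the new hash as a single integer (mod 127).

Answer: 85

Derivation:
val('f') = 6, val('j') = 10
Position k = 0, exponent = n-1-k = 6
B^6 mod M = 3^6 mod 127 = 94
Delta = (10 - 6) * 94 mod 127 = 122
New hash = (90 + 122) mod 127 = 85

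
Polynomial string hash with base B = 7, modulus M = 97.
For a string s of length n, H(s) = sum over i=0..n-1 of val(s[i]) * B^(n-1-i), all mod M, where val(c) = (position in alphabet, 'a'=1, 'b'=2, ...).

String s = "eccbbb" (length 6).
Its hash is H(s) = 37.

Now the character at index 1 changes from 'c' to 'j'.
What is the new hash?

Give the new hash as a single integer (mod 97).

val('c') = 3, val('j') = 10
Position k = 1, exponent = n-1-k = 4
B^4 mod M = 7^4 mod 97 = 73
Delta = (10 - 3) * 73 mod 97 = 26
New hash = (37 + 26) mod 97 = 63

Answer: 63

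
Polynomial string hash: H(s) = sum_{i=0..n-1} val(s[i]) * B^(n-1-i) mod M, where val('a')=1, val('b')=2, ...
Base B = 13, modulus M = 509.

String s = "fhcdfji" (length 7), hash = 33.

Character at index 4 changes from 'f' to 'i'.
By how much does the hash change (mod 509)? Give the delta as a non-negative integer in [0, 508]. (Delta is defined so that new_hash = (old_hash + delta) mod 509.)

Answer: 507

Derivation:
Delta formula: (val(new) - val(old)) * B^(n-1-k) mod M
  val('i') - val('f') = 9 - 6 = 3
  B^(n-1-k) = 13^2 mod 509 = 169
  Delta = 3 * 169 mod 509 = 507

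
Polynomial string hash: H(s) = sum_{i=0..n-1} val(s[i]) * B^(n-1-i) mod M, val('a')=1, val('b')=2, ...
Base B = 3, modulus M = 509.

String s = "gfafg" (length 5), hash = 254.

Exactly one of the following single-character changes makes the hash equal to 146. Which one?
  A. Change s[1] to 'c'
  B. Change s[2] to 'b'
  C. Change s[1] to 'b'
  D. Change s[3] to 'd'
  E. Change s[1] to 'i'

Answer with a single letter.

Answer: C

Derivation:
Option A: s[1]='f'->'c', delta=(3-6)*3^3 mod 509 = 428, hash=254+428 mod 509 = 173
Option B: s[2]='a'->'b', delta=(2-1)*3^2 mod 509 = 9, hash=254+9 mod 509 = 263
Option C: s[1]='f'->'b', delta=(2-6)*3^3 mod 509 = 401, hash=254+401 mod 509 = 146 <-- target
Option D: s[3]='f'->'d', delta=(4-6)*3^1 mod 509 = 503, hash=254+503 mod 509 = 248
Option E: s[1]='f'->'i', delta=(9-6)*3^3 mod 509 = 81, hash=254+81 mod 509 = 335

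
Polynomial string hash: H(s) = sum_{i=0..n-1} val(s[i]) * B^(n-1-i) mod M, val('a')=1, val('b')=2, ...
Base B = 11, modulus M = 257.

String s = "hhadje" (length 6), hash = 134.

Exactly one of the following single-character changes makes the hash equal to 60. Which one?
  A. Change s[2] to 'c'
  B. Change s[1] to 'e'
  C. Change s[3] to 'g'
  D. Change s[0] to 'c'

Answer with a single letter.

Answer: D

Derivation:
Option A: s[2]='a'->'c', delta=(3-1)*11^3 mod 257 = 92, hash=134+92 mod 257 = 226
Option B: s[1]='h'->'e', delta=(5-8)*11^4 mod 257 = 24, hash=134+24 mod 257 = 158
Option C: s[3]='d'->'g', delta=(7-4)*11^2 mod 257 = 106, hash=134+106 mod 257 = 240
Option D: s[0]='h'->'c', delta=(3-8)*11^5 mod 257 = 183, hash=134+183 mod 257 = 60 <-- target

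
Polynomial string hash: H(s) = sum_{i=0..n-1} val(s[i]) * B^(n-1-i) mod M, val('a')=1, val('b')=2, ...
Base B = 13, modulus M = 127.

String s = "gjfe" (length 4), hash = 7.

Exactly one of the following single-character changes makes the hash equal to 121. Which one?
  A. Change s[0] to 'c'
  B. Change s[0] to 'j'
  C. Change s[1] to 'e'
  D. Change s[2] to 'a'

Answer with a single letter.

Option A: s[0]='g'->'c', delta=(3-7)*13^3 mod 127 = 102, hash=7+102 mod 127 = 109
Option B: s[0]='g'->'j', delta=(10-7)*13^3 mod 127 = 114, hash=7+114 mod 127 = 121 <-- target
Option C: s[1]='j'->'e', delta=(5-10)*13^2 mod 127 = 44, hash=7+44 mod 127 = 51
Option D: s[2]='f'->'a', delta=(1-6)*13^1 mod 127 = 62, hash=7+62 mod 127 = 69

Answer: B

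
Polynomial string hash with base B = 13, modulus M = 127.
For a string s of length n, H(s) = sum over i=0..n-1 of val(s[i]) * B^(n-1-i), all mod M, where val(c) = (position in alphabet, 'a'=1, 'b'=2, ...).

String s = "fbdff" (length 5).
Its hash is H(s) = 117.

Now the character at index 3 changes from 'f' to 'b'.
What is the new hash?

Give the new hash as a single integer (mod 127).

Answer: 65

Derivation:
val('f') = 6, val('b') = 2
Position k = 3, exponent = n-1-k = 1
B^1 mod M = 13^1 mod 127 = 13
Delta = (2 - 6) * 13 mod 127 = 75
New hash = (117 + 75) mod 127 = 65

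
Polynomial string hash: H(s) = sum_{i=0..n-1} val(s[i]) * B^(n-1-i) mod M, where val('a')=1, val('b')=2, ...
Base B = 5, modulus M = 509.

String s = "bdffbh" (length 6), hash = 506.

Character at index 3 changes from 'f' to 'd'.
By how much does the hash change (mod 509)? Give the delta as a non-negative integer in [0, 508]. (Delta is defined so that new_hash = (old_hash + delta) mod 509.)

Delta formula: (val(new) - val(old)) * B^(n-1-k) mod M
  val('d') - val('f') = 4 - 6 = -2
  B^(n-1-k) = 5^2 mod 509 = 25
  Delta = -2 * 25 mod 509 = 459

Answer: 459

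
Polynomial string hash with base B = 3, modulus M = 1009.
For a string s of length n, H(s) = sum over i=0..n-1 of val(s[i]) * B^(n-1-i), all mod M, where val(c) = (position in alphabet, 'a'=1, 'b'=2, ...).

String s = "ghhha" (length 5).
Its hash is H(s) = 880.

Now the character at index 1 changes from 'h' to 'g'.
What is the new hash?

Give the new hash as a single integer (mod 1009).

val('h') = 8, val('g') = 7
Position k = 1, exponent = n-1-k = 3
B^3 mod M = 3^3 mod 1009 = 27
Delta = (7 - 8) * 27 mod 1009 = 982
New hash = (880 + 982) mod 1009 = 853

Answer: 853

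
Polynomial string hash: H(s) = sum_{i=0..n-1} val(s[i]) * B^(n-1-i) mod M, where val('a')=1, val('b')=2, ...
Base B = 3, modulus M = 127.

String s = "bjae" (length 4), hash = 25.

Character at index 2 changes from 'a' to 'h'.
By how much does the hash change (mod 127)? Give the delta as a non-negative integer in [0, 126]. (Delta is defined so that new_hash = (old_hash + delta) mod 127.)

Delta formula: (val(new) - val(old)) * B^(n-1-k) mod M
  val('h') - val('a') = 8 - 1 = 7
  B^(n-1-k) = 3^1 mod 127 = 3
  Delta = 7 * 3 mod 127 = 21

Answer: 21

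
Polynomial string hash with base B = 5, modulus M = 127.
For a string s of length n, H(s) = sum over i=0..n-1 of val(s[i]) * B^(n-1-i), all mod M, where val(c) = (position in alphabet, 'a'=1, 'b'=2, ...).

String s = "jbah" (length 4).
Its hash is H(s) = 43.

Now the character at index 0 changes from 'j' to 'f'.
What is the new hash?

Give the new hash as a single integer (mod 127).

Answer: 51

Derivation:
val('j') = 10, val('f') = 6
Position k = 0, exponent = n-1-k = 3
B^3 mod M = 5^3 mod 127 = 125
Delta = (6 - 10) * 125 mod 127 = 8
New hash = (43 + 8) mod 127 = 51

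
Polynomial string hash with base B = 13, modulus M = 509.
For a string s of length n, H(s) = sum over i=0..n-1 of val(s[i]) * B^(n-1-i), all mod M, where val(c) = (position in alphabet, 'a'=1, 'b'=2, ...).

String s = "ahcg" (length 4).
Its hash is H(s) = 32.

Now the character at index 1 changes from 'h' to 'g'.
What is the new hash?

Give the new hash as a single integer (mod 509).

Answer: 372

Derivation:
val('h') = 8, val('g') = 7
Position k = 1, exponent = n-1-k = 2
B^2 mod M = 13^2 mod 509 = 169
Delta = (7 - 8) * 169 mod 509 = 340
New hash = (32 + 340) mod 509 = 372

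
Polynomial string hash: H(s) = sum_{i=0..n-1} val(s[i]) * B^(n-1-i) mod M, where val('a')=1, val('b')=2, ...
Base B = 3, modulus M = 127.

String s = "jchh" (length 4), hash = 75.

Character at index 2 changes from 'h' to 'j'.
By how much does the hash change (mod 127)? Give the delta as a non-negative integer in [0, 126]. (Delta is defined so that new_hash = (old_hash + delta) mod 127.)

Answer: 6

Derivation:
Delta formula: (val(new) - val(old)) * B^(n-1-k) mod M
  val('j') - val('h') = 10 - 8 = 2
  B^(n-1-k) = 3^1 mod 127 = 3
  Delta = 2 * 3 mod 127 = 6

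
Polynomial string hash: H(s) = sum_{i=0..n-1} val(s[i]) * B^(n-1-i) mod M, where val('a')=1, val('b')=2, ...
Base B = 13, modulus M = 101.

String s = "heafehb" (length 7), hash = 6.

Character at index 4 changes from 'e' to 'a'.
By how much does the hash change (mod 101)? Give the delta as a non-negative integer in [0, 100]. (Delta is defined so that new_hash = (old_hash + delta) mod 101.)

Answer: 31

Derivation:
Delta formula: (val(new) - val(old)) * B^(n-1-k) mod M
  val('a') - val('e') = 1 - 5 = -4
  B^(n-1-k) = 13^2 mod 101 = 68
  Delta = -4 * 68 mod 101 = 31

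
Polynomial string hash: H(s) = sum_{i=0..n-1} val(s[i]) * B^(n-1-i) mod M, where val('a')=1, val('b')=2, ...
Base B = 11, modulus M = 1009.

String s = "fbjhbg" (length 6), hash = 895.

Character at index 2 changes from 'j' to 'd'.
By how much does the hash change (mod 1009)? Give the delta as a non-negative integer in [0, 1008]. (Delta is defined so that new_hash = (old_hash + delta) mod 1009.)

Delta formula: (val(new) - val(old)) * B^(n-1-k) mod M
  val('d') - val('j') = 4 - 10 = -6
  B^(n-1-k) = 11^3 mod 1009 = 322
  Delta = -6 * 322 mod 1009 = 86

Answer: 86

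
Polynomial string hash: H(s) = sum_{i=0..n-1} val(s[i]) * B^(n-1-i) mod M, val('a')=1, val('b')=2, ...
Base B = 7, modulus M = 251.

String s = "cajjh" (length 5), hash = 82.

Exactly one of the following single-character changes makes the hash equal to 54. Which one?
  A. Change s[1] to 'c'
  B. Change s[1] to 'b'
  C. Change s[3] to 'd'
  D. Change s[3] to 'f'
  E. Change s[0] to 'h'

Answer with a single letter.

Answer: D

Derivation:
Option A: s[1]='a'->'c', delta=(3-1)*7^3 mod 251 = 184, hash=82+184 mod 251 = 15
Option B: s[1]='a'->'b', delta=(2-1)*7^3 mod 251 = 92, hash=82+92 mod 251 = 174
Option C: s[3]='j'->'d', delta=(4-10)*7^1 mod 251 = 209, hash=82+209 mod 251 = 40
Option D: s[3]='j'->'f', delta=(6-10)*7^1 mod 251 = 223, hash=82+223 mod 251 = 54 <-- target
Option E: s[0]='c'->'h', delta=(8-3)*7^4 mod 251 = 208, hash=82+208 mod 251 = 39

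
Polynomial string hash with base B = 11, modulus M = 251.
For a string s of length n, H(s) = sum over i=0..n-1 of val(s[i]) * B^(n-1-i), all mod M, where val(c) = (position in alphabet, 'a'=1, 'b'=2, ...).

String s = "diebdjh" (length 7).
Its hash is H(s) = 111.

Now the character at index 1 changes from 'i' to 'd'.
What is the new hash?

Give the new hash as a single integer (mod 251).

val('i') = 9, val('d') = 4
Position k = 1, exponent = n-1-k = 5
B^5 mod M = 11^5 mod 251 = 160
Delta = (4 - 9) * 160 mod 251 = 204
New hash = (111 + 204) mod 251 = 64

Answer: 64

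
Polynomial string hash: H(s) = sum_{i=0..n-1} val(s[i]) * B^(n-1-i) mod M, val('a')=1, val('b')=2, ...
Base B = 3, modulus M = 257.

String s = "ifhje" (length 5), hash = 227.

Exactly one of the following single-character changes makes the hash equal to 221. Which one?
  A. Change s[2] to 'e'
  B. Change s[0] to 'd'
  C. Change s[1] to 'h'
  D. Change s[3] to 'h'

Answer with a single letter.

Answer: D

Derivation:
Option A: s[2]='h'->'e', delta=(5-8)*3^2 mod 257 = 230, hash=227+230 mod 257 = 200
Option B: s[0]='i'->'d', delta=(4-9)*3^4 mod 257 = 109, hash=227+109 mod 257 = 79
Option C: s[1]='f'->'h', delta=(8-6)*3^3 mod 257 = 54, hash=227+54 mod 257 = 24
Option D: s[3]='j'->'h', delta=(8-10)*3^1 mod 257 = 251, hash=227+251 mod 257 = 221 <-- target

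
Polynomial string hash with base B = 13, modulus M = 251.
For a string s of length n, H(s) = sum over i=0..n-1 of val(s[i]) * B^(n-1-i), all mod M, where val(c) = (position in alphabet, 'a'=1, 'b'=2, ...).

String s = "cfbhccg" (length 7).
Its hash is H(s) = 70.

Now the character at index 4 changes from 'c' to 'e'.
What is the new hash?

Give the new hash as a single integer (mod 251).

Answer: 157

Derivation:
val('c') = 3, val('e') = 5
Position k = 4, exponent = n-1-k = 2
B^2 mod M = 13^2 mod 251 = 169
Delta = (5 - 3) * 169 mod 251 = 87
New hash = (70 + 87) mod 251 = 157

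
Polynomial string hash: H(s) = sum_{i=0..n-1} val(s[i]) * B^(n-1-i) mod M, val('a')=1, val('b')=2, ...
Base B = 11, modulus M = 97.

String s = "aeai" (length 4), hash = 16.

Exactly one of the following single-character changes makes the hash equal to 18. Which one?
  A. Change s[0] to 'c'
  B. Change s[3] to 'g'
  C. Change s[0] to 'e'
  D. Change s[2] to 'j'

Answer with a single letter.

Option A: s[0]='a'->'c', delta=(3-1)*11^3 mod 97 = 43, hash=16+43 mod 97 = 59
Option B: s[3]='i'->'g', delta=(7-9)*11^0 mod 97 = 95, hash=16+95 mod 97 = 14
Option C: s[0]='a'->'e', delta=(5-1)*11^3 mod 97 = 86, hash=16+86 mod 97 = 5
Option D: s[2]='a'->'j', delta=(10-1)*11^1 mod 97 = 2, hash=16+2 mod 97 = 18 <-- target

Answer: D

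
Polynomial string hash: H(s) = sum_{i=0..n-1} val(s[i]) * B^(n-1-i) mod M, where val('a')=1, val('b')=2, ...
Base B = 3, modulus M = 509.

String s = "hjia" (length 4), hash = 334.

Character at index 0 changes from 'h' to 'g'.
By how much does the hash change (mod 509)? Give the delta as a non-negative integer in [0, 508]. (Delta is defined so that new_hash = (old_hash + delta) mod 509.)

Delta formula: (val(new) - val(old)) * B^(n-1-k) mod M
  val('g') - val('h') = 7 - 8 = -1
  B^(n-1-k) = 3^3 mod 509 = 27
  Delta = -1 * 27 mod 509 = 482

Answer: 482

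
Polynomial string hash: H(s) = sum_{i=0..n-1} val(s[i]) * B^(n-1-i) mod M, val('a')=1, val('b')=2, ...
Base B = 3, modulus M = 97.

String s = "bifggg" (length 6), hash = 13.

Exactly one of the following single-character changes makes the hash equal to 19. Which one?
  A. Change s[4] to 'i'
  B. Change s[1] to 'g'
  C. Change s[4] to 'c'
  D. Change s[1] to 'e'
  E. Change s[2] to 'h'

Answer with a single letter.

Answer: A

Derivation:
Option A: s[4]='g'->'i', delta=(9-7)*3^1 mod 97 = 6, hash=13+6 mod 97 = 19 <-- target
Option B: s[1]='i'->'g', delta=(7-9)*3^4 mod 97 = 32, hash=13+32 mod 97 = 45
Option C: s[4]='g'->'c', delta=(3-7)*3^1 mod 97 = 85, hash=13+85 mod 97 = 1
Option D: s[1]='i'->'e', delta=(5-9)*3^4 mod 97 = 64, hash=13+64 mod 97 = 77
Option E: s[2]='f'->'h', delta=(8-6)*3^3 mod 97 = 54, hash=13+54 mod 97 = 67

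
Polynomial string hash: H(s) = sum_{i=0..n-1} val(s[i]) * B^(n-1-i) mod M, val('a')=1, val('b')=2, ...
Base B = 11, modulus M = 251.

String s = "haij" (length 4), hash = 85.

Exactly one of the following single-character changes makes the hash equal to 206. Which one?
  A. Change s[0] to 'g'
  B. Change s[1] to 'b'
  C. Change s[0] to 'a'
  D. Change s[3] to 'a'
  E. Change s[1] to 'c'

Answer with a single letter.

Answer: B

Derivation:
Option A: s[0]='h'->'g', delta=(7-8)*11^3 mod 251 = 175, hash=85+175 mod 251 = 9
Option B: s[1]='a'->'b', delta=(2-1)*11^2 mod 251 = 121, hash=85+121 mod 251 = 206 <-- target
Option C: s[0]='h'->'a', delta=(1-8)*11^3 mod 251 = 221, hash=85+221 mod 251 = 55
Option D: s[3]='j'->'a', delta=(1-10)*11^0 mod 251 = 242, hash=85+242 mod 251 = 76
Option E: s[1]='a'->'c', delta=(3-1)*11^2 mod 251 = 242, hash=85+242 mod 251 = 76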